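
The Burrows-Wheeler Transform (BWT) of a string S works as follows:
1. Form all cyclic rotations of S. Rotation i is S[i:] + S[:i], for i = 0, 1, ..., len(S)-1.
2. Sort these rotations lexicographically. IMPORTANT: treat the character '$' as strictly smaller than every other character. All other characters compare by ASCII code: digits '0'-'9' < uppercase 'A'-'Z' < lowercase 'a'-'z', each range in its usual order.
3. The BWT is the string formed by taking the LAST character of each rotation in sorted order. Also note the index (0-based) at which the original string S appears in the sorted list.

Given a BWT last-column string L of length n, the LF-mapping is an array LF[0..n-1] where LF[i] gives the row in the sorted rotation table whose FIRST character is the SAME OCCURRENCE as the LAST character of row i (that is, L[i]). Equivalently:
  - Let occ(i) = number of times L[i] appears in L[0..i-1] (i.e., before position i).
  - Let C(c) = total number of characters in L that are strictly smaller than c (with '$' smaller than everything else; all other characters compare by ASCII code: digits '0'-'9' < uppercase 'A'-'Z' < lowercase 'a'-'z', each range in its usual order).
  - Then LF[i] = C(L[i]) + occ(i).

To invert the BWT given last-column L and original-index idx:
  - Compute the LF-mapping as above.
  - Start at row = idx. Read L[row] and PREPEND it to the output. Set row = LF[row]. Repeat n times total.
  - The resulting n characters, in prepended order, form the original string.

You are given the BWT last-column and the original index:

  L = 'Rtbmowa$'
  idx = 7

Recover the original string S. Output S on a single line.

Answer: wombatR$

Derivation:
LF mapping: 1 6 3 4 5 7 2 0
Walk LF starting at row 7, prepending L[row]:
  step 1: row=7, L[7]='$', prepend. Next row=LF[7]=0
  step 2: row=0, L[0]='R', prepend. Next row=LF[0]=1
  step 3: row=1, L[1]='t', prepend. Next row=LF[1]=6
  step 4: row=6, L[6]='a', prepend. Next row=LF[6]=2
  step 5: row=2, L[2]='b', prepend. Next row=LF[2]=3
  step 6: row=3, L[3]='m', prepend. Next row=LF[3]=4
  step 7: row=4, L[4]='o', prepend. Next row=LF[4]=5
  step 8: row=5, L[5]='w', prepend. Next row=LF[5]=7
Reversed output: wombatR$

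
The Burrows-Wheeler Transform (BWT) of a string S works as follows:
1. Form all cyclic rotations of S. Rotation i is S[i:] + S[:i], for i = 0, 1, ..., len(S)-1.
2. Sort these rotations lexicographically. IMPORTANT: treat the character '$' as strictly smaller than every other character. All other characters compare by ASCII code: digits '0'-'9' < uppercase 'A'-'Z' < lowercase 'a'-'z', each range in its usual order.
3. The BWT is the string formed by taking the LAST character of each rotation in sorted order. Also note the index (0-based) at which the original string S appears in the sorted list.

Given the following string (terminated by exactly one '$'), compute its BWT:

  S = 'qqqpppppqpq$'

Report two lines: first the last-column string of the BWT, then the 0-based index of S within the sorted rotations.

All 12 rotations (rotation i = S[i:]+S[:i]):
  rot[0] = qqqpppppqpq$
  rot[1] = qqpppppqpq$q
  rot[2] = qpppppqpq$qq
  rot[3] = pppppqpq$qqq
  rot[4] = ppppqpq$qqqp
  rot[5] = pppqpq$qqqpp
  rot[6] = ppqpq$qqqppp
  rot[7] = pqpq$qqqpppp
  rot[8] = qpq$qqqppppp
  rot[9] = pq$qqqpppppq
  rot[10] = q$qqqpppppqp
  rot[11] = $qqqpppppqpq
Sorted (with $ < everything):
  sorted[0] = $qqqpppppqpq  (last char: 'q')
  sorted[1] = pppppqpq$qqq  (last char: 'q')
  sorted[2] = ppppqpq$qqqp  (last char: 'p')
  sorted[3] = pppqpq$qqqpp  (last char: 'p')
  sorted[4] = ppqpq$qqqppp  (last char: 'p')
  sorted[5] = pq$qqqpppppq  (last char: 'q')
  sorted[6] = pqpq$qqqpppp  (last char: 'p')
  sorted[7] = q$qqqpppppqp  (last char: 'p')
  sorted[8] = qpppppqpq$qq  (last char: 'q')
  sorted[9] = qpq$qqqppppp  (last char: 'p')
  sorted[10] = qqpppppqpq$q  (last char: 'q')
  sorted[11] = qqqpppppqpq$  (last char: '$')
Last column: qqpppqppqpq$
Original string S is at sorted index 11

Answer: qqpppqppqpq$
11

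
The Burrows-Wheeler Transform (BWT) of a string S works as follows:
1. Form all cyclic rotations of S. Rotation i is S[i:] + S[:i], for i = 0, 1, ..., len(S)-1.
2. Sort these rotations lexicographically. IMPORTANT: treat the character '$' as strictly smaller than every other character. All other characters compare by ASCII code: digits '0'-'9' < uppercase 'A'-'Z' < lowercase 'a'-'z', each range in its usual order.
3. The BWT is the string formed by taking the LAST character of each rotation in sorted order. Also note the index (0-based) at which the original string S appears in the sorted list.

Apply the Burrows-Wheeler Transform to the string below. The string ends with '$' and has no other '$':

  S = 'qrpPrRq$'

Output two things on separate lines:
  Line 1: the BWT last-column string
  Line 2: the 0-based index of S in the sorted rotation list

Answer: qprrR$Pq
5

Derivation:
All 8 rotations (rotation i = S[i:]+S[:i]):
  rot[0] = qrpPrRq$
  rot[1] = rpPrRq$q
  rot[2] = pPrRq$qr
  rot[3] = PrRq$qrp
  rot[4] = rRq$qrpP
  rot[5] = Rq$qrpPr
  rot[6] = q$qrpPrR
  rot[7] = $qrpPrRq
Sorted (with $ < everything):
  sorted[0] = $qrpPrRq  (last char: 'q')
  sorted[1] = PrRq$qrp  (last char: 'p')
  sorted[2] = Rq$qrpPr  (last char: 'r')
  sorted[3] = pPrRq$qr  (last char: 'r')
  sorted[4] = q$qrpPrR  (last char: 'R')
  sorted[5] = qrpPrRq$  (last char: '$')
  sorted[6] = rRq$qrpP  (last char: 'P')
  sorted[7] = rpPrRq$q  (last char: 'q')
Last column: qprrR$Pq
Original string S is at sorted index 5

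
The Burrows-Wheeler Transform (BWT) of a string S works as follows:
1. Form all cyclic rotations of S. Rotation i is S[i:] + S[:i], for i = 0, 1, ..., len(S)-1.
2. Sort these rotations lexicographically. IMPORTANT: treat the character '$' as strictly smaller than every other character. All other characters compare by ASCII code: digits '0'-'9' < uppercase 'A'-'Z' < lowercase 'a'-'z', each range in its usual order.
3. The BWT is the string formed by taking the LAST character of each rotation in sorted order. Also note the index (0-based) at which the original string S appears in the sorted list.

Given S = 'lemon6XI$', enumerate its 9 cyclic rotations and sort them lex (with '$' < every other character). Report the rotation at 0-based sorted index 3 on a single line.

All 9 rotations (rotation i = S[i:]+S[:i]):
  rot[0] = lemon6XI$
  rot[1] = emon6XI$l
  rot[2] = mon6XI$le
  rot[3] = on6XI$lem
  rot[4] = n6XI$lemo
  rot[5] = 6XI$lemon
  rot[6] = XI$lemon6
  rot[7] = I$lemon6X
  rot[8] = $lemon6XI
Sorted (with $ < everything):
  sorted[0] = $lemon6XI
  sorted[1] = 6XI$lemon
  sorted[2] = I$lemon6X
  sorted[3] = XI$lemon6
  sorted[4] = emon6XI$l
  sorted[5] = lemon6XI$
  sorted[6] = mon6XI$le
  sorted[7] = n6XI$lemo
  sorted[8] = on6XI$lem
sorted[3] = XI$lemon6

Answer: XI$lemon6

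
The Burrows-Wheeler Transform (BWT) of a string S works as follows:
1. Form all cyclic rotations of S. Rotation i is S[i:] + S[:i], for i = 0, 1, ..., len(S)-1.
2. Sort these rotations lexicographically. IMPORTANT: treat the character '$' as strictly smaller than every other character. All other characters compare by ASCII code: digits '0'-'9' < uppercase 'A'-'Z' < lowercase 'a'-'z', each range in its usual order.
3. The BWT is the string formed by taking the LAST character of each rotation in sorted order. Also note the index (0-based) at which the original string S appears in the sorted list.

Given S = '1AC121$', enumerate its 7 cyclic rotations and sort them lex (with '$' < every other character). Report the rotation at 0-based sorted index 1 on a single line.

Answer: 1$1AC12

Derivation:
All 7 rotations (rotation i = S[i:]+S[:i]):
  rot[0] = 1AC121$
  rot[1] = AC121$1
  rot[2] = C121$1A
  rot[3] = 121$1AC
  rot[4] = 21$1AC1
  rot[5] = 1$1AC12
  rot[6] = $1AC121
Sorted (with $ < everything):
  sorted[0] = $1AC121
  sorted[1] = 1$1AC12
  sorted[2] = 121$1AC
  sorted[3] = 1AC121$
  sorted[4] = 21$1AC1
  sorted[5] = AC121$1
  sorted[6] = C121$1A
sorted[1] = 1$1AC12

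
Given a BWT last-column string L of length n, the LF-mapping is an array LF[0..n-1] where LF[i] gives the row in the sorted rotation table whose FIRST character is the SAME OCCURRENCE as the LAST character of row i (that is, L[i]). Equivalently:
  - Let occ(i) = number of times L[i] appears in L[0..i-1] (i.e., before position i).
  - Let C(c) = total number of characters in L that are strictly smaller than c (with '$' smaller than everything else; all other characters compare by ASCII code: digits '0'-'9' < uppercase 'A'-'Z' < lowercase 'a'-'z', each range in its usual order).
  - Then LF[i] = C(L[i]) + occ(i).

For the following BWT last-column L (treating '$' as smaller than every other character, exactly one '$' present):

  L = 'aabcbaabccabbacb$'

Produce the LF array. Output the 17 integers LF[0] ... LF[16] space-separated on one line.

Answer: 1 2 7 13 8 3 4 9 14 15 5 10 11 6 16 12 0

Derivation:
Char counts: '$':1, 'a':6, 'b':6, 'c':4
C (first-col start): C('$')=0, C('a')=1, C('b')=7, C('c')=13
L[0]='a': occ=0, LF[0]=C('a')+0=1+0=1
L[1]='a': occ=1, LF[1]=C('a')+1=1+1=2
L[2]='b': occ=0, LF[2]=C('b')+0=7+0=7
L[3]='c': occ=0, LF[3]=C('c')+0=13+0=13
L[4]='b': occ=1, LF[4]=C('b')+1=7+1=8
L[5]='a': occ=2, LF[5]=C('a')+2=1+2=3
L[6]='a': occ=3, LF[6]=C('a')+3=1+3=4
L[7]='b': occ=2, LF[7]=C('b')+2=7+2=9
L[8]='c': occ=1, LF[8]=C('c')+1=13+1=14
L[9]='c': occ=2, LF[9]=C('c')+2=13+2=15
L[10]='a': occ=4, LF[10]=C('a')+4=1+4=5
L[11]='b': occ=3, LF[11]=C('b')+3=7+3=10
L[12]='b': occ=4, LF[12]=C('b')+4=7+4=11
L[13]='a': occ=5, LF[13]=C('a')+5=1+5=6
L[14]='c': occ=3, LF[14]=C('c')+3=13+3=16
L[15]='b': occ=5, LF[15]=C('b')+5=7+5=12
L[16]='$': occ=0, LF[16]=C('$')+0=0+0=0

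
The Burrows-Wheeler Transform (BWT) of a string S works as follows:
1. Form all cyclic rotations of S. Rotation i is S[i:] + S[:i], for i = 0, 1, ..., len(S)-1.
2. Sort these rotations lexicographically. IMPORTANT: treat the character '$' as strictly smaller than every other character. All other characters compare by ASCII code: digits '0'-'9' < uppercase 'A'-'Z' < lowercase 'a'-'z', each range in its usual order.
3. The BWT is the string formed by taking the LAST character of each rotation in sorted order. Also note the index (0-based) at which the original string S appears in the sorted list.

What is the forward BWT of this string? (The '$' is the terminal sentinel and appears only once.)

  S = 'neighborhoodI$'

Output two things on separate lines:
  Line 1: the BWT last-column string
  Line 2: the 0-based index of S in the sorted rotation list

Answer: Idhonigre$ohbo
9

Derivation:
All 14 rotations (rotation i = S[i:]+S[:i]):
  rot[0] = neighborhoodI$
  rot[1] = eighborhoodI$n
  rot[2] = ighborhoodI$ne
  rot[3] = ghborhoodI$nei
  rot[4] = hborhoodI$neig
  rot[5] = borhoodI$neigh
  rot[6] = orhoodI$neighb
  rot[7] = rhoodI$neighbo
  rot[8] = hoodI$neighbor
  rot[9] = oodI$neighborh
  rot[10] = odI$neighborho
  rot[11] = dI$neighborhoo
  rot[12] = I$neighborhood
  rot[13] = $neighborhoodI
Sorted (with $ < everything):
  sorted[0] = $neighborhoodI  (last char: 'I')
  sorted[1] = I$neighborhood  (last char: 'd')
  sorted[2] = borhoodI$neigh  (last char: 'h')
  sorted[3] = dI$neighborhoo  (last char: 'o')
  sorted[4] = eighborhoodI$n  (last char: 'n')
  sorted[5] = ghborhoodI$nei  (last char: 'i')
  sorted[6] = hborhoodI$neig  (last char: 'g')
  sorted[7] = hoodI$neighbor  (last char: 'r')
  sorted[8] = ighborhoodI$ne  (last char: 'e')
  sorted[9] = neighborhoodI$  (last char: '$')
  sorted[10] = odI$neighborho  (last char: 'o')
  sorted[11] = oodI$neighborh  (last char: 'h')
  sorted[12] = orhoodI$neighb  (last char: 'b')
  sorted[13] = rhoodI$neighbo  (last char: 'o')
Last column: Idhonigre$ohbo
Original string S is at sorted index 9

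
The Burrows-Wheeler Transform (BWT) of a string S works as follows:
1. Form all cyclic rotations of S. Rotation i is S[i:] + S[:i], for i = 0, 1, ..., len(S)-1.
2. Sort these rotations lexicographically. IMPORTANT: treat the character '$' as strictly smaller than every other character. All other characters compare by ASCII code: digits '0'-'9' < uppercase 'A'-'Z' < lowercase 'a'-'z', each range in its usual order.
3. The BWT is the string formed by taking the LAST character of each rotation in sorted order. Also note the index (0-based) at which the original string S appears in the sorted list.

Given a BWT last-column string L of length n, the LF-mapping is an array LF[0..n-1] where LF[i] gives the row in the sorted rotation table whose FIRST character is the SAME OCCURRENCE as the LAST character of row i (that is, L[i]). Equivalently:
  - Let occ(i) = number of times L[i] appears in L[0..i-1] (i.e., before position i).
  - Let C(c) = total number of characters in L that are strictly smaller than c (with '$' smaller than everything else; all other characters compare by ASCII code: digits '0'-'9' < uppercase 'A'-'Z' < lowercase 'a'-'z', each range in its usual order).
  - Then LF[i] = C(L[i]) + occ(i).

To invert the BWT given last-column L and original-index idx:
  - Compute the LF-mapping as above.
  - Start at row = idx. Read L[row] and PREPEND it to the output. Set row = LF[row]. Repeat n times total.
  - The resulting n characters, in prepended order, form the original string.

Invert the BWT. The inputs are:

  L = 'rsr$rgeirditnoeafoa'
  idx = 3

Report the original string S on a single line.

LF mapping: 13 17 14 0 15 7 4 8 16 3 9 18 10 11 5 1 6 12 2
Walk LF starting at row 3, prepending L[row]:
  step 1: row=3, L[3]='$', prepend. Next row=LF[3]=0
  step 2: row=0, L[0]='r', prepend. Next row=LF[0]=13
  step 3: row=13, L[13]='o', prepend. Next row=LF[13]=11
  step 4: row=11, L[11]='t', prepend. Next row=LF[11]=18
  step 5: row=18, L[18]='a', prepend. Next row=LF[18]=2
  step 6: row=2, L[2]='r', prepend. Next row=LF[2]=14
  step 7: row=14, L[14]='e', prepend. Next row=LF[14]=5
  step 8: row=5, L[5]='g', prepend. Next row=LF[5]=7
  step 9: row=7, L[7]='i', prepend. Next row=LF[7]=8
  step 10: row=8, L[8]='r', prepend. Next row=LF[8]=16
  step 11: row=16, L[16]='f', prepend. Next row=LF[16]=6
  step 12: row=6, L[6]='e', prepend. Next row=LF[6]=4
  step 13: row=4, L[4]='r', prepend. Next row=LF[4]=15
  step 14: row=15, L[15]='a', prepend. Next row=LF[15]=1
  step 15: row=1, L[1]='s', prepend. Next row=LF[1]=17
  step 16: row=17, L[17]='o', prepend. Next row=LF[17]=12
  step 17: row=12, L[12]='n', prepend. Next row=LF[12]=10
  step 18: row=10, L[10]='i', prepend. Next row=LF[10]=9
  step 19: row=9, L[9]='d', prepend. Next row=LF[9]=3
Reversed output: dinosarefrigerator$

Answer: dinosarefrigerator$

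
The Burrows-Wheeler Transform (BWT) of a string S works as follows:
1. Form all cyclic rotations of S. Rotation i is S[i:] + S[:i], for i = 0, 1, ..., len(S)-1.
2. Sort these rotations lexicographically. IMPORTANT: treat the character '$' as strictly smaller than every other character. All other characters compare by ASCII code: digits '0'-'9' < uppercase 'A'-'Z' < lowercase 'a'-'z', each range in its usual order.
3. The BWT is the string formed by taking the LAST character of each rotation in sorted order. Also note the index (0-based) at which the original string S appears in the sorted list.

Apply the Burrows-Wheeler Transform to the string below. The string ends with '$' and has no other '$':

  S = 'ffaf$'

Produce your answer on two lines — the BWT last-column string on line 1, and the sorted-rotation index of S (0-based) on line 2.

All 5 rotations (rotation i = S[i:]+S[:i]):
  rot[0] = ffaf$
  rot[1] = faf$f
  rot[2] = af$ff
  rot[3] = f$ffa
  rot[4] = $ffaf
Sorted (with $ < everything):
  sorted[0] = $ffaf  (last char: 'f')
  sorted[1] = af$ff  (last char: 'f')
  sorted[2] = f$ffa  (last char: 'a')
  sorted[3] = faf$f  (last char: 'f')
  sorted[4] = ffaf$  (last char: '$')
Last column: ffaf$
Original string S is at sorted index 4

Answer: ffaf$
4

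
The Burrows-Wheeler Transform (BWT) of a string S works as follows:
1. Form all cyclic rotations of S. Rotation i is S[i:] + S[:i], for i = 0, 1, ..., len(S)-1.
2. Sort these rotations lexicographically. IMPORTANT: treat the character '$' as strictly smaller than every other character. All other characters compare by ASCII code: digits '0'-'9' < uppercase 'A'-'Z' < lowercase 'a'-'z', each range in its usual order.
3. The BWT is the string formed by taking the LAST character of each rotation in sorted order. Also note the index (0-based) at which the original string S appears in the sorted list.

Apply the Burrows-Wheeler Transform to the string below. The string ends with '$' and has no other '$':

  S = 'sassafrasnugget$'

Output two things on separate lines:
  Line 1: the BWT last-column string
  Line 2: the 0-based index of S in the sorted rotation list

All 16 rotations (rotation i = S[i:]+S[:i]):
  rot[0] = sassafrasnugget$
  rot[1] = assafrasnugget$s
  rot[2] = ssafrasnugget$sa
  rot[3] = safrasnugget$sas
  rot[4] = afrasnugget$sass
  rot[5] = frasnugget$sassa
  rot[6] = rasnugget$sassaf
  rot[7] = asnugget$sassafr
  rot[8] = snugget$sassafra
  rot[9] = nugget$sassafras
  rot[10] = ugget$sassafrasn
  rot[11] = gget$sassafrasnu
  rot[12] = get$sassafrasnug
  rot[13] = et$sassafrasnugg
  rot[14] = t$sassafrasnugge
  rot[15] = $sassafrasnugget
Sorted (with $ < everything):
  sorted[0] = $sassafrasnugget  (last char: 't')
  sorted[1] = afrasnugget$sass  (last char: 's')
  sorted[2] = asnugget$sassafr  (last char: 'r')
  sorted[3] = assafrasnugget$s  (last char: 's')
  sorted[4] = et$sassafrasnugg  (last char: 'g')
  sorted[5] = frasnugget$sassa  (last char: 'a')
  sorted[6] = get$sassafrasnug  (last char: 'g')
  sorted[7] = gget$sassafrasnu  (last char: 'u')
  sorted[8] = nugget$sassafras  (last char: 's')
  sorted[9] = rasnugget$sassaf  (last char: 'f')
  sorted[10] = safrasnugget$sas  (last char: 's')
  sorted[11] = sassafrasnugget$  (last char: '$')
  sorted[12] = snugget$sassafra  (last char: 'a')
  sorted[13] = ssafrasnugget$sa  (last char: 'a')
  sorted[14] = t$sassafrasnugge  (last char: 'e')
  sorted[15] = ugget$sassafrasn  (last char: 'n')
Last column: tsrsgagusfs$aaen
Original string S is at sorted index 11

Answer: tsrsgagusfs$aaen
11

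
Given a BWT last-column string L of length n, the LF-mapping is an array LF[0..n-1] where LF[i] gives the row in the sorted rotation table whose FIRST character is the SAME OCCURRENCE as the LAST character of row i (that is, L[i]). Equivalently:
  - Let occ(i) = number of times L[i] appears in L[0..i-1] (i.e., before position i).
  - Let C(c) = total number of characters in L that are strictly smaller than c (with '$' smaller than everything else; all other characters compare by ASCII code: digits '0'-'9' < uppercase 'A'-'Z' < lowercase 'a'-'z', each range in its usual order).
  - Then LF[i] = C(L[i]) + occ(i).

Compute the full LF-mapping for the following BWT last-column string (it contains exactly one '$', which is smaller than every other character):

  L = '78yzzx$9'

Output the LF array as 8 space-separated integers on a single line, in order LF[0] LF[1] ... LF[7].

Answer: 1 2 5 6 7 4 0 3

Derivation:
Char counts: '$':1, '7':1, '8':1, '9':1, 'x':1, 'y':1, 'z':2
C (first-col start): C('$')=0, C('7')=1, C('8')=2, C('9')=3, C('x')=4, C('y')=5, C('z')=6
L[0]='7': occ=0, LF[0]=C('7')+0=1+0=1
L[1]='8': occ=0, LF[1]=C('8')+0=2+0=2
L[2]='y': occ=0, LF[2]=C('y')+0=5+0=5
L[3]='z': occ=0, LF[3]=C('z')+0=6+0=6
L[4]='z': occ=1, LF[4]=C('z')+1=6+1=7
L[5]='x': occ=0, LF[5]=C('x')+0=4+0=4
L[6]='$': occ=0, LF[6]=C('$')+0=0+0=0
L[7]='9': occ=0, LF[7]=C('9')+0=3+0=3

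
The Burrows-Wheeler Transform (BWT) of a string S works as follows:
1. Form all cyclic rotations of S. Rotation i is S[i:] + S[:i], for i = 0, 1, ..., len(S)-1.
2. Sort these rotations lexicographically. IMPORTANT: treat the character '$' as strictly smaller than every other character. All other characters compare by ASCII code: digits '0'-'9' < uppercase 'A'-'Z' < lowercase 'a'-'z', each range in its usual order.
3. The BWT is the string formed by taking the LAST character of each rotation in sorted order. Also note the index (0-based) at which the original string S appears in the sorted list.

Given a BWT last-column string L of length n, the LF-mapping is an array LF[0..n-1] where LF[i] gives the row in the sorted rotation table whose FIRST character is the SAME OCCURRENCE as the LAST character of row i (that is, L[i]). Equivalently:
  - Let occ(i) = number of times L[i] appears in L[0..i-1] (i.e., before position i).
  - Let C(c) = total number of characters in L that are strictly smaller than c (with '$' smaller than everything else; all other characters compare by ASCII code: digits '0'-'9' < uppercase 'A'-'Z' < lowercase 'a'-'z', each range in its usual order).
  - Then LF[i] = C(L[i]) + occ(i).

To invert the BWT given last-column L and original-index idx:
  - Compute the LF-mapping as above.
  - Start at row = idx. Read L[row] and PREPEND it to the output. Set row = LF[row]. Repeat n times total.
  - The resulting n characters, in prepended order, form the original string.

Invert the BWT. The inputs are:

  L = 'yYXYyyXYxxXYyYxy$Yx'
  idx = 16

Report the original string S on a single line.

LF mapping: 14 4 1 5 15 16 2 6 10 11 3 7 17 8 12 18 0 9 13
Walk LF starting at row 16, prepending L[row]:
  step 1: row=16, L[16]='$', prepend. Next row=LF[16]=0
  step 2: row=0, L[0]='y', prepend. Next row=LF[0]=14
  step 3: row=14, L[14]='x', prepend. Next row=LF[14]=12
  step 4: row=12, L[12]='y', prepend. Next row=LF[12]=17
  step 5: row=17, L[17]='Y', prepend. Next row=LF[17]=9
  step 6: row=9, L[9]='x', prepend. Next row=LF[9]=11
  step 7: row=11, L[11]='Y', prepend. Next row=LF[11]=7
  step 8: row=7, L[7]='Y', prepend. Next row=LF[7]=6
  step 9: row=6, L[6]='X', prepend. Next row=LF[6]=2
  step 10: row=2, L[2]='X', prepend. Next row=LF[2]=1
  step 11: row=1, L[1]='Y', prepend. Next row=LF[1]=4
  step 12: row=4, L[4]='y', prepend. Next row=LF[4]=15
  step 13: row=15, L[15]='y', prepend. Next row=LF[15]=18
  step 14: row=18, L[18]='x', prepend. Next row=LF[18]=13
  step 15: row=13, L[13]='Y', prepend. Next row=LF[13]=8
  step 16: row=8, L[8]='x', prepend. Next row=LF[8]=10
  step 17: row=10, L[10]='X', prepend. Next row=LF[10]=3
  step 18: row=3, L[3]='Y', prepend. Next row=LF[3]=5
  step 19: row=5, L[5]='y', prepend. Next row=LF[5]=16
Reversed output: yYXxYxyyYXXYYxYyxy$

Answer: yYXxYxyyYXXYYxYyxy$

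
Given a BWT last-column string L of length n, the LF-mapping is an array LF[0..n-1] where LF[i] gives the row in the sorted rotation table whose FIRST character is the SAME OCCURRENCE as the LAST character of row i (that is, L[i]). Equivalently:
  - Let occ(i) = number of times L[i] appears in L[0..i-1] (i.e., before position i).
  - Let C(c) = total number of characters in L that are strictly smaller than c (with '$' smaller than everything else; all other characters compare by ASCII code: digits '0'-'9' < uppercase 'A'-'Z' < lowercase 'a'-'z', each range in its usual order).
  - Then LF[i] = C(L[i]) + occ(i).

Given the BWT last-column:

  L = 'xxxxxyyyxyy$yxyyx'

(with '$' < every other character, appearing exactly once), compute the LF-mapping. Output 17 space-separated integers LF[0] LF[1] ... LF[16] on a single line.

Char counts: '$':1, 'x':8, 'y':8
C (first-col start): C('$')=0, C('x')=1, C('y')=9
L[0]='x': occ=0, LF[0]=C('x')+0=1+0=1
L[1]='x': occ=1, LF[1]=C('x')+1=1+1=2
L[2]='x': occ=2, LF[2]=C('x')+2=1+2=3
L[3]='x': occ=3, LF[3]=C('x')+3=1+3=4
L[4]='x': occ=4, LF[4]=C('x')+4=1+4=5
L[5]='y': occ=0, LF[5]=C('y')+0=9+0=9
L[6]='y': occ=1, LF[6]=C('y')+1=9+1=10
L[7]='y': occ=2, LF[7]=C('y')+2=9+2=11
L[8]='x': occ=5, LF[8]=C('x')+5=1+5=6
L[9]='y': occ=3, LF[9]=C('y')+3=9+3=12
L[10]='y': occ=4, LF[10]=C('y')+4=9+4=13
L[11]='$': occ=0, LF[11]=C('$')+0=0+0=0
L[12]='y': occ=5, LF[12]=C('y')+5=9+5=14
L[13]='x': occ=6, LF[13]=C('x')+6=1+6=7
L[14]='y': occ=6, LF[14]=C('y')+6=9+6=15
L[15]='y': occ=7, LF[15]=C('y')+7=9+7=16
L[16]='x': occ=7, LF[16]=C('x')+7=1+7=8

Answer: 1 2 3 4 5 9 10 11 6 12 13 0 14 7 15 16 8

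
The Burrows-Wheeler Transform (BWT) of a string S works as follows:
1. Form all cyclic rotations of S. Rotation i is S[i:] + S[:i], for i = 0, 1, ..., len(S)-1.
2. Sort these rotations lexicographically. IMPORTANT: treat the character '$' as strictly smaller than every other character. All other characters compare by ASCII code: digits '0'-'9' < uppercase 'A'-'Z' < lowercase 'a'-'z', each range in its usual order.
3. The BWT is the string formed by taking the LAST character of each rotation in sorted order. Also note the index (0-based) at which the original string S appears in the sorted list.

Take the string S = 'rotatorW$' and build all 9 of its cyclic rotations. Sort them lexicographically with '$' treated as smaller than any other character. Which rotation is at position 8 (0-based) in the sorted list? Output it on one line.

All 9 rotations (rotation i = S[i:]+S[:i]):
  rot[0] = rotatorW$
  rot[1] = otatorW$r
  rot[2] = tatorW$ro
  rot[3] = atorW$rot
  rot[4] = torW$rota
  rot[5] = orW$rotat
  rot[6] = rW$rotato
  rot[7] = W$rotator
  rot[8] = $rotatorW
Sorted (with $ < everything):
  sorted[0] = $rotatorW
  sorted[1] = W$rotator
  sorted[2] = atorW$rot
  sorted[3] = orW$rotat
  sorted[4] = otatorW$r
  sorted[5] = rW$rotato
  sorted[6] = rotatorW$
  sorted[7] = tatorW$ro
  sorted[8] = torW$rota
sorted[8] = torW$rota

Answer: torW$rota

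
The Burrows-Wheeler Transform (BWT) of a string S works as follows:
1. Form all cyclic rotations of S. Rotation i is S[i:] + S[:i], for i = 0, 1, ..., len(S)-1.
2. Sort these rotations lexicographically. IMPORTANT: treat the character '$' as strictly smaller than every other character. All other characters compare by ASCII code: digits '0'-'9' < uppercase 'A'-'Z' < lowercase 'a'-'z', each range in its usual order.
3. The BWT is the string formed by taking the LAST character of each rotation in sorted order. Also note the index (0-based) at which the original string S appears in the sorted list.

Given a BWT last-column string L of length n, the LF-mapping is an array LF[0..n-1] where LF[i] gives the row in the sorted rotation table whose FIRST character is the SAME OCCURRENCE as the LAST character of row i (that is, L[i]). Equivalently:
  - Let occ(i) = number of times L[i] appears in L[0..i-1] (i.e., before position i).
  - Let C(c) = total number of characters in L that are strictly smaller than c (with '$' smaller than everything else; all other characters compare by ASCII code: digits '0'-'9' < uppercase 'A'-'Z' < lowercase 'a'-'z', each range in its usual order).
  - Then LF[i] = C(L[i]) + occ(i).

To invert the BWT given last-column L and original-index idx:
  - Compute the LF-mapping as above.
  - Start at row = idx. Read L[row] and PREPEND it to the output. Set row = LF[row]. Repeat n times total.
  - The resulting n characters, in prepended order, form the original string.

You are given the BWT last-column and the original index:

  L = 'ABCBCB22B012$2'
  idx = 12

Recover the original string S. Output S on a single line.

Answer: C1B2BB0B22C2A$

Derivation:
LF mapping: 7 8 12 9 13 10 3 4 11 1 2 5 0 6
Walk LF starting at row 12, prepending L[row]:
  step 1: row=12, L[12]='$', prepend. Next row=LF[12]=0
  step 2: row=0, L[0]='A', prepend. Next row=LF[0]=7
  step 3: row=7, L[7]='2', prepend. Next row=LF[7]=4
  step 4: row=4, L[4]='C', prepend. Next row=LF[4]=13
  step 5: row=13, L[13]='2', prepend. Next row=LF[13]=6
  step 6: row=6, L[6]='2', prepend. Next row=LF[6]=3
  step 7: row=3, L[3]='B', prepend. Next row=LF[3]=9
  step 8: row=9, L[9]='0', prepend. Next row=LF[9]=1
  step 9: row=1, L[1]='B', prepend. Next row=LF[1]=8
  step 10: row=8, L[8]='B', prepend. Next row=LF[8]=11
  step 11: row=11, L[11]='2', prepend. Next row=LF[11]=5
  step 12: row=5, L[5]='B', prepend. Next row=LF[5]=10
  step 13: row=10, L[10]='1', prepend. Next row=LF[10]=2
  step 14: row=2, L[2]='C', prepend. Next row=LF[2]=12
Reversed output: C1B2BB0B22C2A$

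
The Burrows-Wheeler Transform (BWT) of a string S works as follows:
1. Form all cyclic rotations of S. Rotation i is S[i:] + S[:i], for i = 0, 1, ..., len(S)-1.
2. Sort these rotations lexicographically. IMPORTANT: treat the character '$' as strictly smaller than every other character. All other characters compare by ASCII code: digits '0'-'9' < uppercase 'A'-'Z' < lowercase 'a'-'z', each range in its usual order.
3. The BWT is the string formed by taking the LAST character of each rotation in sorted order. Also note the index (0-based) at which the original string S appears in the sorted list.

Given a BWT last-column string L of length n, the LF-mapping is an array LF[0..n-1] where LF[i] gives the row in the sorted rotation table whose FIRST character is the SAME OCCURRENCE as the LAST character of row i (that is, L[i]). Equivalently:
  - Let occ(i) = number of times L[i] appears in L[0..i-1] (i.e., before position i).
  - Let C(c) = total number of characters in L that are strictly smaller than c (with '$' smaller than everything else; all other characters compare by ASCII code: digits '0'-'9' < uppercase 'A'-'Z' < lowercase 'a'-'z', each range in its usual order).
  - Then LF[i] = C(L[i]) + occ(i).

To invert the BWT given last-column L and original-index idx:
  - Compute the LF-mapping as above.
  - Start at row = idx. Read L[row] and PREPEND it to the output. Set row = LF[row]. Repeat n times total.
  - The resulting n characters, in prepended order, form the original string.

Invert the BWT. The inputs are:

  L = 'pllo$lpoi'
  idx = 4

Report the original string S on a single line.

LF mapping: 7 2 3 5 0 4 8 6 1
Walk LF starting at row 4, prepending L[row]:
  step 1: row=4, L[4]='$', prepend. Next row=LF[4]=0
  step 2: row=0, L[0]='p', prepend. Next row=LF[0]=7
  step 3: row=7, L[7]='o', prepend. Next row=LF[7]=6
  step 4: row=6, L[6]='p', prepend. Next row=LF[6]=8
  step 5: row=8, L[8]='i', prepend. Next row=LF[8]=1
  step 6: row=1, L[1]='l', prepend. Next row=LF[1]=2
  step 7: row=2, L[2]='l', prepend. Next row=LF[2]=3
  step 8: row=3, L[3]='o', prepend. Next row=LF[3]=5
  step 9: row=5, L[5]='l', prepend. Next row=LF[5]=4
Reversed output: lollipop$

Answer: lollipop$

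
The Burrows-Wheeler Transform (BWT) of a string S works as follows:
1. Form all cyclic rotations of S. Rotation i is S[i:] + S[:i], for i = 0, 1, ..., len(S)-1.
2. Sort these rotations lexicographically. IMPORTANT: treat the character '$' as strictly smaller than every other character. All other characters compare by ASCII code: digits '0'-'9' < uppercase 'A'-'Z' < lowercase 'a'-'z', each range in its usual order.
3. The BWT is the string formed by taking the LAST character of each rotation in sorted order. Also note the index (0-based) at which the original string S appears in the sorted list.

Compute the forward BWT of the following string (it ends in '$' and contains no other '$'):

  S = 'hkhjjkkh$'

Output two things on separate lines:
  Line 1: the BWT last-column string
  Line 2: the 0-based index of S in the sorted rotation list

Answer: hkk$hjkhj
3

Derivation:
All 9 rotations (rotation i = S[i:]+S[:i]):
  rot[0] = hkhjjkkh$
  rot[1] = khjjkkh$h
  rot[2] = hjjkkh$hk
  rot[3] = jjkkh$hkh
  rot[4] = jkkh$hkhj
  rot[5] = kkh$hkhjj
  rot[6] = kh$hkhjjk
  rot[7] = h$hkhjjkk
  rot[8] = $hkhjjkkh
Sorted (with $ < everything):
  sorted[0] = $hkhjjkkh  (last char: 'h')
  sorted[1] = h$hkhjjkk  (last char: 'k')
  sorted[2] = hjjkkh$hk  (last char: 'k')
  sorted[3] = hkhjjkkh$  (last char: '$')
  sorted[4] = jjkkh$hkh  (last char: 'h')
  sorted[5] = jkkh$hkhj  (last char: 'j')
  sorted[6] = kh$hkhjjk  (last char: 'k')
  sorted[7] = khjjkkh$h  (last char: 'h')
  sorted[8] = kkh$hkhjj  (last char: 'j')
Last column: hkk$hjkhj
Original string S is at sorted index 3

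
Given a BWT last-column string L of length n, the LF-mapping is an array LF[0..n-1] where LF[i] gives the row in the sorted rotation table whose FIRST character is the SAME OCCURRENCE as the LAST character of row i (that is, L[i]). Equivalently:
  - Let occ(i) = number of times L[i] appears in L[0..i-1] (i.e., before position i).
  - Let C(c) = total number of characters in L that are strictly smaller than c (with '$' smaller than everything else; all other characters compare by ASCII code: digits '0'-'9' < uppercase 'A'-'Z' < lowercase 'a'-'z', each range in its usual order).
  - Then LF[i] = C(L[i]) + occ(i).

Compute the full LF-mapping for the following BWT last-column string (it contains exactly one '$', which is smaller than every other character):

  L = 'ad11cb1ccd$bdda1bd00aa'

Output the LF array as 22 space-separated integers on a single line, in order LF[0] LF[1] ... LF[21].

Answer: 7 17 3 4 14 11 5 15 16 18 0 12 19 20 8 6 13 21 1 2 9 10

Derivation:
Char counts: '$':1, '0':2, '1':4, 'a':4, 'b':3, 'c':3, 'd':5
C (first-col start): C('$')=0, C('0')=1, C('1')=3, C('a')=7, C('b')=11, C('c')=14, C('d')=17
L[0]='a': occ=0, LF[0]=C('a')+0=7+0=7
L[1]='d': occ=0, LF[1]=C('d')+0=17+0=17
L[2]='1': occ=0, LF[2]=C('1')+0=3+0=3
L[3]='1': occ=1, LF[3]=C('1')+1=3+1=4
L[4]='c': occ=0, LF[4]=C('c')+0=14+0=14
L[5]='b': occ=0, LF[5]=C('b')+0=11+0=11
L[6]='1': occ=2, LF[6]=C('1')+2=3+2=5
L[7]='c': occ=1, LF[7]=C('c')+1=14+1=15
L[8]='c': occ=2, LF[8]=C('c')+2=14+2=16
L[9]='d': occ=1, LF[9]=C('d')+1=17+1=18
L[10]='$': occ=0, LF[10]=C('$')+0=0+0=0
L[11]='b': occ=1, LF[11]=C('b')+1=11+1=12
L[12]='d': occ=2, LF[12]=C('d')+2=17+2=19
L[13]='d': occ=3, LF[13]=C('d')+3=17+3=20
L[14]='a': occ=1, LF[14]=C('a')+1=7+1=8
L[15]='1': occ=3, LF[15]=C('1')+3=3+3=6
L[16]='b': occ=2, LF[16]=C('b')+2=11+2=13
L[17]='d': occ=4, LF[17]=C('d')+4=17+4=21
L[18]='0': occ=0, LF[18]=C('0')+0=1+0=1
L[19]='0': occ=1, LF[19]=C('0')+1=1+1=2
L[20]='a': occ=2, LF[20]=C('a')+2=7+2=9
L[21]='a': occ=3, LF[21]=C('a')+3=7+3=10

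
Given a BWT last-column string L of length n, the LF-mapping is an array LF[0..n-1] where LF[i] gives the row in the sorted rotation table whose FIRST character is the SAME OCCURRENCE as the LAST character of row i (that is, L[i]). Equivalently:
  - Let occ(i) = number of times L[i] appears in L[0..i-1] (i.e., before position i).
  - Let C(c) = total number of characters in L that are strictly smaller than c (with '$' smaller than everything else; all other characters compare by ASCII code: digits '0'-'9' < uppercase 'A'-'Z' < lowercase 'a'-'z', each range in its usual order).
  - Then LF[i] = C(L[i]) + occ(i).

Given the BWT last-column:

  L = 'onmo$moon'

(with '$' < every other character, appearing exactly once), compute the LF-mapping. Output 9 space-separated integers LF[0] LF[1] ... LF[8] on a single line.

Answer: 5 3 1 6 0 2 7 8 4

Derivation:
Char counts: '$':1, 'm':2, 'n':2, 'o':4
C (first-col start): C('$')=0, C('m')=1, C('n')=3, C('o')=5
L[0]='o': occ=0, LF[0]=C('o')+0=5+0=5
L[1]='n': occ=0, LF[1]=C('n')+0=3+0=3
L[2]='m': occ=0, LF[2]=C('m')+0=1+0=1
L[3]='o': occ=1, LF[3]=C('o')+1=5+1=6
L[4]='$': occ=0, LF[4]=C('$')+0=0+0=0
L[5]='m': occ=1, LF[5]=C('m')+1=1+1=2
L[6]='o': occ=2, LF[6]=C('o')+2=5+2=7
L[7]='o': occ=3, LF[7]=C('o')+3=5+3=8
L[8]='n': occ=1, LF[8]=C('n')+1=3+1=4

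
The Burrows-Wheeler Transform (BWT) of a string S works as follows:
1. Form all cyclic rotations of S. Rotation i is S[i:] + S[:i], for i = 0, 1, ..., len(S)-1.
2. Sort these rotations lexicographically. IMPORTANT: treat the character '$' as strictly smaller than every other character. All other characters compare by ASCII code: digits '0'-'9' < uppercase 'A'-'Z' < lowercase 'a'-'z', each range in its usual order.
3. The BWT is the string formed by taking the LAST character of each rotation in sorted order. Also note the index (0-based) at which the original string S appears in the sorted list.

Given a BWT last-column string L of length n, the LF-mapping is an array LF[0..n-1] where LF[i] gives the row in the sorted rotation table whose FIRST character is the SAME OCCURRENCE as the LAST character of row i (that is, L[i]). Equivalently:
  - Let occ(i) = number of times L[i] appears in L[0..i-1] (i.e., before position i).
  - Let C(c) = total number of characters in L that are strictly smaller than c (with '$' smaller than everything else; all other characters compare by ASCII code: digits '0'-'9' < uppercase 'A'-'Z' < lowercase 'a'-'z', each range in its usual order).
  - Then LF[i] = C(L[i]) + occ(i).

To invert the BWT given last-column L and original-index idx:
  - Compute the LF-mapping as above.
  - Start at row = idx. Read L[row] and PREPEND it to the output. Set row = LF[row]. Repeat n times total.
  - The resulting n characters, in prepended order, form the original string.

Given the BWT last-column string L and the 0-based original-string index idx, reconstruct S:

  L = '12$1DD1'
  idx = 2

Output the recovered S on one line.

Answer: 11DD21$

Derivation:
LF mapping: 1 4 0 2 5 6 3
Walk LF starting at row 2, prepending L[row]:
  step 1: row=2, L[2]='$', prepend. Next row=LF[2]=0
  step 2: row=0, L[0]='1', prepend. Next row=LF[0]=1
  step 3: row=1, L[1]='2', prepend. Next row=LF[1]=4
  step 4: row=4, L[4]='D', prepend. Next row=LF[4]=5
  step 5: row=5, L[5]='D', prepend. Next row=LF[5]=6
  step 6: row=6, L[6]='1', prepend. Next row=LF[6]=3
  step 7: row=3, L[3]='1', prepend. Next row=LF[3]=2
Reversed output: 11DD21$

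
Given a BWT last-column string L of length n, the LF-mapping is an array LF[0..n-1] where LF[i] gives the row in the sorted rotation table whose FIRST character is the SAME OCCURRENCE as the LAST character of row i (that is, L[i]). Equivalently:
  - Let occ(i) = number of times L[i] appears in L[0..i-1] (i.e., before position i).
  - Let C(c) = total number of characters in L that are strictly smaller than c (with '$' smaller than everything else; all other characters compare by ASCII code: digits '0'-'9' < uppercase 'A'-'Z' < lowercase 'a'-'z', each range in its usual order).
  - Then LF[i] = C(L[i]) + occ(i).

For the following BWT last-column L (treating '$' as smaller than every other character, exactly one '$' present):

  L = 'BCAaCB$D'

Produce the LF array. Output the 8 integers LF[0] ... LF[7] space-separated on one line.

Answer: 2 4 1 7 5 3 0 6

Derivation:
Char counts: '$':1, 'A':1, 'B':2, 'C':2, 'D':1, 'a':1
C (first-col start): C('$')=0, C('A')=1, C('B')=2, C('C')=4, C('D')=6, C('a')=7
L[0]='B': occ=0, LF[0]=C('B')+0=2+0=2
L[1]='C': occ=0, LF[1]=C('C')+0=4+0=4
L[2]='A': occ=0, LF[2]=C('A')+0=1+0=1
L[3]='a': occ=0, LF[3]=C('a')+0=7+0=7
L[4]='C': occ=1, LF[4]=C('C')+1=4+1=5
L[5]='B': occ=1, LF[5]=C('B')+1=2+1=3
L[6]='$': occ=0, LF[6]=C('$')+0=0+0=0
L[7]='D': occ=0, LF[7]=C('D')+0=6+0=6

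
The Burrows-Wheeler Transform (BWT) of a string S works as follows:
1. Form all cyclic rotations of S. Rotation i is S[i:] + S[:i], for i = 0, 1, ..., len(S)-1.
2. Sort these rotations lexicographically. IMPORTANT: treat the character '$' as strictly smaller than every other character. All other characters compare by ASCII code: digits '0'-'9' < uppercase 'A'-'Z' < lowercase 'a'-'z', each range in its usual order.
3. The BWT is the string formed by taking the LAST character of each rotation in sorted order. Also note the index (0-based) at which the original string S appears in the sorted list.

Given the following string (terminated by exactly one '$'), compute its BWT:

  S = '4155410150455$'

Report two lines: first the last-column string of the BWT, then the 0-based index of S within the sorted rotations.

All 14 rotations (rotation i = S[i:]+S[:i]):
  rot[0] = 4155410150455$
  rot[1] = 155410150455$4
  rot[2] = 55410150455$41
  rot[3] = 5410150455$415
  rot[4] = 410150455$4155
  rot[5] = 10150455$41554
  rot[6] = 0150455$415541
  rot[7] = 150455$4155410
  rot[8] = 50455$41554101
  rot[9] = 0455$415541015
  rot[10] = 455$4155410150
  rot[11] = 55$41554101504
  rot[12] = 5$415541015045
  rot[13] = $4155410150455
Sorted (with $ < everything):
  sorted[0] = $4155410150455  (last char: '5')
  sorted[1] = 0150455$415541  (last char: '1')
  sorted[2] = 0455$415541015  (last char: '5')
  sorted[3] = 10150455$41554  (last char: '4')
  sorted[4] = 150455$4155410  (last char: '0')
  sorted[5] = 155410150455$4  (last char: '4')
  sorted[6] = 410150455$4155  (last char: '5')
  sorted[7] = 4155410150455$  (last char: '$')
  sorted[8] = 455$4155410150  (last char: '0')
  sorted[9] = 5$415541015045  (last char: '5')
  sorted[10] = 50455$41554101  (last char: '1')
  sorted[11] = 5410150455$415  (last char: '5')
  sorted[12] = 55$41554101504  (last char: '4')
  sorted[13] = 55410150455$41  (last char: '1')
Last column: 5154045$051541
Original string S is at sorted index 7

Answer: 5154045$051541
7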